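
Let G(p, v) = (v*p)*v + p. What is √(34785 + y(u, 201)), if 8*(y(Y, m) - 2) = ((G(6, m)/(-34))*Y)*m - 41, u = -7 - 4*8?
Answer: √32465381746/68 ≈ 2649.7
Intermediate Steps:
G(p, v) = p + p*v² (G(p, v) = (p*v)*v + p = p*v² + p = p + p*v²)
u = -39 (u = -7 - 32 = -39)
y(Y, m) = -25/8 + Y*m*(-3/17 - 3*m²/17)/8 (y(Y, m) = 2 + ((((6*(1 + m²))/(-34))*Y)*m - 41)/8 = 2 + ((((6 + 6*m²)*(-1/34))*Y)*m - 41)/8 = 2 + (((-3/17 - 3*m²/17)*Y)*m - 41)/8 = 2 + ((Y*(-3/17 - 3*m²/17))*m - 41)/8 = 2 + (Y*m*(-3/17 - 3*m²/17) - 41)/8 = 2 + (-41 + Y*m*(-3/17 - 3*m²/17))/8 = 2 + (-41/8 + Y*m*(-3/17 - 3*m²/17)/8) = -25/8 + Y*m*(-3/17 - 3*m²/17)/8)
√(34785 + y(u, 201)) = √(34785 + (-25/8 - 3/136*(-39)*201*(1 + 201²))) = √(34785 + (-25/8 - 3/136*(-39)*201*(1 + 40401))) = √(34785 + (-25/8 - 3/136*(-39)*201*40402)) = √(34785 + (-25/8 + 475066917/68)) = √(34785 + 950133409/136) = √(954864169/136) = √32465381746/68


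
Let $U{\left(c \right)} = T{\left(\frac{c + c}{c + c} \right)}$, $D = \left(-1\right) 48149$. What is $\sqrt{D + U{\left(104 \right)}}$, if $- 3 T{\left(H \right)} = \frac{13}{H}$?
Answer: $\frac{2 i \sqrt{108345}}{3} \approx 219.44 i$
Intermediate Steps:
$D = -48149$
$T{\left(H \right)} = - \frac{13}{3 H}$ ($T{\left(H \right)} = - \frac{13 \frac{1}{H}}{3} = - \frac{13}{3 H}$)
$U{\left(c \right)} = - \frac{13}{3}$ ($U{\left(c \right)} = - \frac{13}{3 \frac{c + c}{c + c}} = - \frac{13}{3 \frac{2 c}{2 c}} = - \frac{13}{3 \cdot 2 c \frac{1}{2 c}} = - \frac{13}{3 \cdot 1} = \left(- \frac{13}{3}\right) 1 = - \frac{13}{3}$)
$\sqrt{D + U{\left(104 \right)}} = \sqrt{-48149 - \frac{13}{3}} = \sqrt{- \frac{144460}{3}} = \frac{2 i \sqrt{108345}}{3}$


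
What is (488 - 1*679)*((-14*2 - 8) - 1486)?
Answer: 290702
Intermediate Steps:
(488 - 1*679)*((-14*2 - 8) - 1486) = (488 - 679)*((-28 - 8) - 1486) = -191*(-36 - 1486) = -191*(-1522) = 290702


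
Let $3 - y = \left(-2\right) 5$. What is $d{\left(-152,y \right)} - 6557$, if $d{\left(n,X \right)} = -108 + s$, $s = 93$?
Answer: $-6572$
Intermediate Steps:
$y = 13$ ($y = 3 - \left(-2\right) 5 = 3 - -10 = 3 + 10 = 13$)
$d{\left(n,X \right)} = -15$ ($d{\left(n,X \right)} = -108 + 93 = -15$)
$d{\left(-152,y \right)} - 6557 = -15 - 6557 = -6572$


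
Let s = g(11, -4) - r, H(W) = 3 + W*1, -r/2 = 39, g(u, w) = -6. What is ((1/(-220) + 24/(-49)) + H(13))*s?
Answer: 3008718/2695 ≈ 1116.4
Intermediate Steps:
r = -78 (r = -2*39 = -78)
H(W) = 3 + W
s = 72 (s = -6 - 1*(-78) = -6 + 78 = 72)
((1/(-220) + 24/(-49)) + H(13))*s = ((1/(-220) + 24/(-49)) + (3 + 13))*72 = ((1*(-1/220) + 24*(-1/49)) + 16)*72 = ((-1/220 - 24/49) + 16)*72 = (-5329/10780 + 16)*72 = (167151/10780)*72 = 3008718/2695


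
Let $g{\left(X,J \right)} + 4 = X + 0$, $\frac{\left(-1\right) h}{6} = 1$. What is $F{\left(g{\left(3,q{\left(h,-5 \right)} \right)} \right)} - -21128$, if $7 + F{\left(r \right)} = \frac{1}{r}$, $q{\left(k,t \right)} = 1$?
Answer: $21120$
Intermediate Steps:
$h = -6$ ($h = \left(-6\right) 1 = -6$)
$g{\left(X,J \right)} = -4 + X$ ($g{\left(X,J \right)} = -4 + \left(X + 0\right) = -4 + X$)
$F{\left(r \right)} = -7 + \frac{1}{r}$
$F{\left(g{\left(3,q{\left(h,-5 \right)} \right)} \right)} - -21128 = \left(-7 + \frac{1}{-4 + 3}\right) - -21128 = \left(-7 + \frac{1}{-1}\right) + 21128 = \left(-7 - 1\right) + 21128 = -8 + 21128 = 21120$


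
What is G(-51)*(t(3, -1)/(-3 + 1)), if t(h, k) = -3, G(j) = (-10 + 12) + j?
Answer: -147/2 ≈ -73.500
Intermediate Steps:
G(j) = 2 + j
G(-51)*(t(3, -1)/(-3 + 1)) = (2 - 51)*(-3/(-3 + 1)) = -49*(-3)/(-2) = -(-49)*(-3)/2 = -49*3/2 = -147/2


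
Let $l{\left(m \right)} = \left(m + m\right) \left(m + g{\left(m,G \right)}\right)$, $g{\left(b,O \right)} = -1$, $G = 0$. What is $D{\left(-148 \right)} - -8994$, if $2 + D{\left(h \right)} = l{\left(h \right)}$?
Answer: $53096$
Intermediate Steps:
$l{\left(m \right)} = 2 m \left(-1 + m\right)$ ($l{\left(m \right)} = \left(m + m\right) \left(m - 1\right) = 2 m \left(-1 + m\right)$)
$D{\left(h \right)} = -2 + 2 h \left(-1 + h\right)$
$D{\left(-148 \right)} - -8994 = \left(-2 + 2 \left(-148\right) \left(-1 - 148\right)\right) - -8994 = \left(-2 + 2 \left(-148\right) \left(-149\right)\right) + 8994 = \left(-2 + 44104\right) + 8994 = 44102 + 8994 = 53096$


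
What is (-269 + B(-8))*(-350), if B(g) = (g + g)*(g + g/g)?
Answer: 54950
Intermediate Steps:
B(g) = 2*g*(1 + g) (B(g) = (2*g)*(g + 1) = (2*g)*(1 + g) = 2*g*(1 + g))
(-269 + B(-8))*(-350) = (-269 + 2*(-8)*(1 - 8))*(-350) = (-269 + 2*(-8)*(-7))*(-350) = (-269 + 112)*(-350) = -157*(-350) = 54950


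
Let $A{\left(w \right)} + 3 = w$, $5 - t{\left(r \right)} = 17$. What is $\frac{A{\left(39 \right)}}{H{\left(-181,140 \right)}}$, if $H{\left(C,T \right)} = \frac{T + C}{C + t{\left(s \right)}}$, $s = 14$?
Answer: $\frac{6948}{41} \approx 169.46$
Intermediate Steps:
$t{\left(r \right)} = -12$ ($t{\left(r \right)} = 5 - 17 = -12$)
$A{\left(w \right)} = -3 + w$
$H{\left(C,T \right)} = \frac{C + T}{-12 + C}$ ($H{\left(C,T \right)} = \frac{T + C}{C - 12} = \frac{C + T}{-12 + C}$)
$\frac{A{\left(39 \right)}}{H{\left(-181,140 \right)}} = \frac{-3 + 39}{\frac{1}{-12 - 181} \left(-181 + 140\right)} = \frac{36}{\frac{1}{-193} \left(-41\right)} = \frac{36}{\left(- \frac{1}{193}\right) \left(-41\right)} = \frac{36}{\frac{41}{193}} = 36 \cdot \frac{193}{41} = \frac{6948}{41}$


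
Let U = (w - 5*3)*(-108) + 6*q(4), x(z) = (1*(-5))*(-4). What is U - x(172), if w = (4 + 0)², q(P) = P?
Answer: -104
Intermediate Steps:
x(z) = 20 (x(z) = -5*(-4) = 20)
w = 16 (w = 4² = 16)
U = -84 (U = (16 - 5*3)*(-108) + 6*4 = (16 - 15)*(-108) + 24 = 1*(-108) + 24 = -108 + 24 = -84)
U - x(172) = -84 - 1*20 = -84 - 20 = -104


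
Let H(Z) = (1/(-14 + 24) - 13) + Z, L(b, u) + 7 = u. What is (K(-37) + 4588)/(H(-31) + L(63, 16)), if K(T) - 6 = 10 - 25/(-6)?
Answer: -138245/1047 ≈ -132.04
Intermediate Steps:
K(T) = 121/6 (K(T) = 6 + (10 - 25/(-6)) = 6 + (10 - 25*(-1/6)) = 6 + (10 + 25/6) = 6 + 85/6 = 121/6)
L(b, u) = -7 + u
H(Z) = -129/10 + Z (H(Z) = (1/10 - 13) + Z = -129/10 + Z)
(K(-37) + 4588)/(H(-31) + L(63, 16)) = (121/6 + 4588)/((-129/10 - 31) + (-7 + 16)) = 27649/(6*(-439/10 + 9)) = 27649/(6*(-349/10)) = (27649/6)*(-10/349) = -138245/1047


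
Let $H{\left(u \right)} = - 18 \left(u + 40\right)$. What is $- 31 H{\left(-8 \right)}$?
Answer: $17856$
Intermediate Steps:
$H{\left(u \right)} = -720 - 18 u$ ($H{\left(u \right)} = - 18 \left(40 + u\right) = -720 - 18 u$)
$- 31 H{\left(-8 \right)} = - 31 \left(-720 - -144\right) = - 31 \left(-720 + 144\right) = \left(-31\right) \left(-576\right) = 17856$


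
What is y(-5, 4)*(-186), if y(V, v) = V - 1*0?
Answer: 930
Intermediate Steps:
y(V, v) = V (y(V, v) = V + 0 = V)
y(-5, 4)*(-186) = -5*(-186) = 930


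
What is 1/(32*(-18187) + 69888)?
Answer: -1/512096 ≈ -1.9528e-6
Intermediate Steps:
1/(32*(-18187) + 69888) = 1/(-581984 + 69888) = 1/(-512096) = -1/512096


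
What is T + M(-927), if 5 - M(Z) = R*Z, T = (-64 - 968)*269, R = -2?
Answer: -279457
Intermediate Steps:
T = -277608 (T = -1032*269 = -277608)
M(Z) = 5 + 2*Z (M(Z) = 5 - (-2)*Z = 5 + 2*Z)
T + M(-927) = -277608 + (5 + 2*(-927)) = -277608 + (5 - 1854) = -277608 - 1849 = -279457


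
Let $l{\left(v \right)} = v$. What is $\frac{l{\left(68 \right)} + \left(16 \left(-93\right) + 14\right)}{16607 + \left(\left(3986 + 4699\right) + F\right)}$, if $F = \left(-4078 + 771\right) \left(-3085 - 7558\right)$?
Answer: $- \frac{1406}{35221693} \approx -3.9919 \cdot 10^{-5}$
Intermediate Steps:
$F = 35196401$ ($F = \left(-3307\right) \left(-10643\right) = 35196401$)
$\frac{l{\left(68 \right)} + \left(16 \left(-93\right) + 14\right)}{16607 + \left(\left(3986 + 4699\right) + F\right)} = \frac{68 + \left(16 \left(-93\right) + 14\right)}{16607 + \left(\left(3986 + 4699\right) + 35196401\right)} = \frac{68 + \left(-1488 + 14\right)}{16607 + \left(8685 + 35196401\right)} = \frac{68 - 1474}{16607 + 35205086} = - \frac{1406}{35221693}$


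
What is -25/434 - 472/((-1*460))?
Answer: 48337/49910 ≈ 0.96848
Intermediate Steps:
-25/434 - 472/((-1*460)) = -25*1/434 - 472/(-460) = -25/434 - 472*(-1/460) = -25/434 + 118/115 = 48337/49910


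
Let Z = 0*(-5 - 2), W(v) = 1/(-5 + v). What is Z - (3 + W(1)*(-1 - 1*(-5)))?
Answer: -2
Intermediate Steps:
Z = 0 (Z = 0*(-7) = 0)
Z - (3 + W(1)*(-1 - 1*(-5))) = 0 - (3 + (-1 - 1*(-5))/(-5 + 1)) = 0 - (3 + (-1 + 5)/(-4)) = 0 - (3 - ¼*4) = 0 - (3 - 1) = 0 - 1*2 = 0 - 2 = -2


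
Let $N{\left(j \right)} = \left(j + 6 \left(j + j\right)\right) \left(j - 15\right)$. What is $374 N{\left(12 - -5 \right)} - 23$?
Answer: $165285$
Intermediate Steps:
$N{\left(j \right)} = 13 j \left(-15 + j\right)$ ($N{\left(j \right)} = \left(j + 6 \cdot 2 j\right) \left(-15 + j\right) = \left(j + 12 j\right) \left(-15 + j\right) = 13 j \left(-15 + j\right)$)
$374 N{\left(12 - -5 \right)} - 23 = 374 \cdot 13 \left(12 - -5\right) \left(-15 + \left(12 - -5\right)\right) - 23 = 374 \cdot 13 \left(12 + 5\right) \left(-15 + \left(12 + 5\right)\right) - 23 = 374 \cdot 13 \cdot 17 \left(-15 + 17\right) - 23 = 374 \cdot 13 \cdot 17 \cdot 2 - 23 = 374 \cdot 442 - 23 = 165308 - 23 = 165285$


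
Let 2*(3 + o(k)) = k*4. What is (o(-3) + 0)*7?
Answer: -63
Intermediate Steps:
o(k) = -3 + 2*k (o(k) = -3 + (k*4)/2 = -3 + (4*k)/2 = -3 + 2*k)
(o(-3) + 0)*7 = ((-3 + 2*(-3)) + 0)*7 = ((-3 - 6) + 0)*7 = (-9 + 0)*7 = -9*7 = -63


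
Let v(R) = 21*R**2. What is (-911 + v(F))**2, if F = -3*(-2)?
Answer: 24025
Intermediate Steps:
F = 6
(-911 + v(F))**2 = (-911 + 21*6**2)**2 = (-911 + 21*36)**2 = (-911 + 756)**2 = (-155)**2 = 24025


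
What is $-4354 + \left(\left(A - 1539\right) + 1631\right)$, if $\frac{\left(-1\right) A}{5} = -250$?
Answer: $-3012$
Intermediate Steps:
$A = 1250$ ($A = \left(-5\right) \left(-250\right) = 1250$)
$-4354 + \left(\left(A - 1539\right) + 1631\right) = -4354 + \left(\left(1250 - 1539\right) + 1631\right) = -4354 + \left(-289 + 1631\right) = -4354 + 1342 = -3012$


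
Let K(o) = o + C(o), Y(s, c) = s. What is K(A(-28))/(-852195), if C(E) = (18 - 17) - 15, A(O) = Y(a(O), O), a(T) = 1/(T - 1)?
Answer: 407/24713655 ≈ 1.6469e-5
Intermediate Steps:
a(T) = 1/(-1 + T)
A(O) = 1/(-1 + O)
C(E) = -14 (C(E) = 1 - 15 = -14)
K(o) = -14 + o (K(o) = o - 14 = -14 + o)
K(A(-28))/(-852195) = (-14 + 1/(-1 - 28))/(-852195) = (-14 + 1/(-29))*(-1/852195) = (-14 - 1/29)*(-1/852195) = -407/29*(-1/852195) = 407/24713655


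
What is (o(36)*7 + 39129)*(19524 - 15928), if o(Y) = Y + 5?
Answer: 141739936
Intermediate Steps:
o(Y) = 5 + Y
(o(36)*7 + 39129)*(19524 - 15928) = ((5 + 36)*7 + 39129)*(19524 - 15928) = (41*7 + 39129)*3596 = (287 + 39129)*3596 = 39416*3596 = 141739936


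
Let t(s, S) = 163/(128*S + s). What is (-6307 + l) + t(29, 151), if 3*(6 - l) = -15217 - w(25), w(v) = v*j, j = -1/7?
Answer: -166643272/135499 ≈ -1229.8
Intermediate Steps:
j = -⅐ (j = -1*⅐ = -⅐ ≈ -0.14286)
w(v) = -v/7 (w(v) = v*(-⅐) = -v/7)
l = 35540/7 (l = 6 - (-15217 - (-1)*25/7)/3 = 6 - (-15217 - 1*(-25/7))/3 = 6 - (-15217 + 25/7)/3 = 6 - ⅓*(-106494/7) = 6 + 35498/7 = 35540/7 ≈ 5077.1)
t(s, S) = 163/(s + 128*S)
(-6307 + l) + t(29, 151) = (-6307 + 35540/7) + 163/(29 + 128*151) = -8609/7 + 163/(29 + 19328) = -8609/7 + 163/19357 = -166643272/135499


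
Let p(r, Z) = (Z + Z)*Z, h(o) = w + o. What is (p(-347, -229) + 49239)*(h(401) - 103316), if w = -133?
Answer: -15881860808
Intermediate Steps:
h(o) = -133 + o
p(r, Z) = 2*Z² (p(r, Z) = (2*Z)*Z = 2*Z²)
(p(-347, -229) + 49239)*(h(401) - 103316) = (2*(-229)² + 49239)*((-133 + 401) - 103316) = (2*52441 + 49239)*(268 - 103316) = (104882 + 49239)*(-103048) = 154121*(-103048) = -15881860808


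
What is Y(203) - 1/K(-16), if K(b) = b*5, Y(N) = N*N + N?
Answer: 3312961/80 ≈ 41412.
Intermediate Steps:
Y(N) = N + N² (Y(N) = N² + N = N + N²)
K(b) = 5*b
Y(203) - 1/K(-16) = 203*(1 + 203) - 1/(5*(-16)) = 203*204 - 1/(-80) = 41412 - 1*(-1/80) = 41412 + 1/80 = 3312961/80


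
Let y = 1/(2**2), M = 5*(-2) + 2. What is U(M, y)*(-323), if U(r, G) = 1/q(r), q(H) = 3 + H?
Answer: 323/5 ≈ 64.600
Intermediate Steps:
M = -8 (M = -10 + 2 = -8)
y = 1/4 ≈ 0.25000
U(r, G) = 1/(3 + r)
U(M, y)*(-323) = -323/(3 - 8) = -323/(-5) = -1/5*(-323) = 323/5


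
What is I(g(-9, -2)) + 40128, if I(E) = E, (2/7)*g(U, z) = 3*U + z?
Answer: 80053/2 ≈ 40027.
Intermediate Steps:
g(U, z) = 7*z/2 + 21*U/2 (g(U, z) = 7*(3*U + z)/2 = 7*(z + 3*U)/2 = 7*z/2 + 21*U/2)
I(g(-9, -2)) + 40128 = ((7/2)*(-2) + (21/2)*(-9)) + 40128 = (-7 - 189/2) + 40128 = -203/2 + 40128 = 80053/2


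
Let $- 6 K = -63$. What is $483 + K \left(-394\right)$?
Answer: $-3654$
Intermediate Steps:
$K = \frac{21}{2}$ ($K = \left(- \frac{1}{6}\right) \left(-63\right) = \frac{21}{2} \approx 10.5$)
$483 + K \left(-394\right) = 483 + \frac{21}{2} \left(-394\right) = 483 - 4137 = -3654$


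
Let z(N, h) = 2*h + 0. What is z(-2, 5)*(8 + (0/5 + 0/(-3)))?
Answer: 80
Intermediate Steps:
z(N, h) = 2*h
z(-2, 5)*(8 + (0/5 + 0/(-3))) = (2*5)*(8 + (0/5 + 0/(-3))) = 10*(8 + (0*(⅕) + 0*(-⅓))) = 10*(8 + (0 + 0)) = 10*(8 + 0) = 10*8 = 80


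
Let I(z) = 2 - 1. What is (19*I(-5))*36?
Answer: 684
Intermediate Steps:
I(z) = 1
(19*I(-5))*36 = (19*1)*36 = 19*36 = 684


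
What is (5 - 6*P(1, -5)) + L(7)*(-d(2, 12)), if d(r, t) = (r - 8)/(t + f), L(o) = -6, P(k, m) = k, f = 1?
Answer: -49/13 ≈ -3.7692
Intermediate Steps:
d(r, t) = (-8 + r)/(1 + t) (d(r, t) = (r - 8)/(t + 1) = (-8 + r)/(1 + t))
(5 - 6*P(1, -5)) + L(7)*(-d(2, 12)) = (5 - 6*1) - (-6)*(-8 + 2)/(1 + 12) = (5 - 6) - (-6)*-6/13 = -1 - (-6)*(1/13)*(-6) = -1 - (-6)*(-6)/13 = -1 - 6*6/13 = -1 - 36/13 = -49/13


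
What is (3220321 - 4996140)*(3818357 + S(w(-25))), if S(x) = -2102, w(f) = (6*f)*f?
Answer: -6776978137845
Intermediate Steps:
w(f) = 6*f²
(3220321 - 4996140)*(3818357 + S(w(-25))) = (3220321 - 4996140)*(3818357 - 2102) = -1775819*3816255 = -6776978137845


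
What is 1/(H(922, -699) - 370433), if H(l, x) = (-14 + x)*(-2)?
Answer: -1/369007 ≈ -2.7100e-6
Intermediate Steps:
H(l, x) = 28 - 2*x
1/(H(922, -699) - 370433) = 1/((28 - 2*(-699)) - 370433) = 1/((28 + 1398) - 370433) = 1/(1426 - 370433) = 1/(-369007) = -1/369007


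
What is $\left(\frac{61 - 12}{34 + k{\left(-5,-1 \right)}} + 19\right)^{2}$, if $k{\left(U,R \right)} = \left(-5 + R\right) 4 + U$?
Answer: $\frac{20736}{25} \approx 829.44$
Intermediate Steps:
$k{\left(U,R \right)} = -20 + U + 4 R$ ($k{\left(U,R \right)} = \left(-20 + 4 R\right) + U = -20 + U + 4 R$)
$\left(\frac{61 - 12}{34 + k{\left(-5,-1 \right)}} + 19\right)^{2} = \left(\frac{61 - 12}{34 - 29} + 19\right)^{2} = \left(\frac{49}{34 - 29} + 19\right)^{2} = \left(\frac{49}{5} + 19\right)^{2} = \left(\frac{144}{5}\right)^{2} = \frac{20736}{25}$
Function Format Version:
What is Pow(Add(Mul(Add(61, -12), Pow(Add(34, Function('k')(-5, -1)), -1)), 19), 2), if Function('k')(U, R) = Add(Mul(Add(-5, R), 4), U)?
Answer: Rational(20736, 25) ≈ 829.44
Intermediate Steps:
Function('k')(U, R) = Add(-20, U, Mul(4, R)) (Function('k')(U, R) = Add(Add(-20, Mul(4, R)), U) = Add(-20, U, Mul(4, R)))
Pow(Add(Mul(Add(61, -12), Pow(Add(34, Function('k')(-5, -1)), -1)), 19), 2) = Pow(Add(Mul(Add(61, -12), Pow(Add(34, Add(-20, -5, Mul(4, -1))), -1)), 19), 2) = Pow(Add(Mul(49, Pow(Add(34, Add(-20, -5, -4)), -1)), 19), 2) = Pow(Add(Mul(49, Pow(Add(34, -29), -1)), 19), 2) = Pow(Add(Mul(49, Pow(5, -1)), 19), 2) = Pow(Add(Mul(49, Rational(1, 5)), 19), 2) = Pow(Add(Rational(49, 5), 19), 2) = Pow(Rational(144, 5), 2) = Rational(20736, 25)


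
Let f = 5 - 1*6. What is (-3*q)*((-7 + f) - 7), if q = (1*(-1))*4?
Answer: -180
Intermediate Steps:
f = -1 (f = 5 - 6 = -1)
q = -4 (q = -1*4 = -4)
(-3*q)*((-7 + f) - 7) = (-3*(-4))*((-7 - 1) - 7) = 12*(-8 - 7) = 12*(-15) = -180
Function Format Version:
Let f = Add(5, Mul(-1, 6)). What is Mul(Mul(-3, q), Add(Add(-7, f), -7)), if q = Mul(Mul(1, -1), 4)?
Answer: -180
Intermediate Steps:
f = -1 (f = Add(5, -6) = -1)
q = -4 (q = Mul(-1, 4) = -4)
Mul(Mul(-3, q), Add(Add(-7, f), -7)) = Mul(Mul(-3, -4), Add(Add(-7, -1), -7)) = Mul(12, Add(-8, -7)) = Mul(12, -15) = -180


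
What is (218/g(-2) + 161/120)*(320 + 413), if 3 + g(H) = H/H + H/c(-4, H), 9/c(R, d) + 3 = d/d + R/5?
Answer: -427785397/3720 ≈ -1.1500e+5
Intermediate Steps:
c(R, d) = 9/(-2 + R/5) (c(R, d) = 9/(-3 + (d/d + R/5)) = 9/(-3 + (1 + R*(⅕))) = 9/(-3 + (1 + R/5)) = 9/(-2 + R/5))
g(H) = -2 - 14*H/45 (g(H) = -3 + (H/H + H/((45/(-10 - 4)))) = -3 + (1 + H/((45/(-14)))) = -3 + (1 + H/((45*(-1/14)))) = -3 + (1 + H/(-45/14)) = -3 + (1 + H*(-14/45)) = -3 + (1 - 14*H/45) = -2 - 14*H/45)
(218/g(-2) + 161/120)*(320 + 413) = (218/(-2 - 14/45*(-2)) + 161/120)*(320 + 413) = (218/(-2 + 28/45) + 161*(1/120))*733 = (218/(-62/45) + 161/120)*733 = (218*(-45/62) + 161/120)*733 = (-4905/31 + 161/120)*733 = -583609/3720*733 = -427785397/3720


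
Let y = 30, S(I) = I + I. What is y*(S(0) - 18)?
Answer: -540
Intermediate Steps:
S(I) = 2*I
y*(S(0) - 18) = 30*(2*0 - 18) = 30*(0 - 18) = 30*(-18) = -540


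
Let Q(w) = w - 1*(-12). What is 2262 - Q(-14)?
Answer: 2264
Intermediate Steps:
Q(w) = 12 + w (Q(w) = w + 12 = 12 + w)
2262 - Q(-14) = 2262 - (12 - 14) = 2262 - 1*(-2) = 2262 + 2 = 2264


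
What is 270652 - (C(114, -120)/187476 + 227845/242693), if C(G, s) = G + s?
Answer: 2052397196989479/7583185478 ≈ 2.7065e+5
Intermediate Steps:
270652 - (C(114, -120)/187476 + 227845/242693) = 270652 - ((114 - 120)/187476 + 227845/242693) = 270652 - (-6*1/187476 + 227845*(1/242693)) = 270652 - (-1/31246 + 227845/242693) = 270652 - 1*7119002177/7583185478 = 270652 - 7119002177/7583185478 = 2052397196989479/7583185478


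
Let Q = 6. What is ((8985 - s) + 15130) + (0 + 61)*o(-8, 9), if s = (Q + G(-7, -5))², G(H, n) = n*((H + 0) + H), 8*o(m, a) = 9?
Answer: 147261/8 ≈ 18408.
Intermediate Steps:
o(m, a) = 9/8 (o(m, a) = (⅛)*9 = 9/8)
G(H, n) = 2*H*n (G(H, n) = n*(H + H) = n*(2*H) = 2*H*n)
s = 5776 (s = (6 + 2*(-7)*(-5))² = (6 + 70)² = 76² = 5776)
((8985 - s) + 15130) + (0 + 61)*o(-8, 9) = ((8985 - 1*5776) + 15130) + (0 + 61)*(9/8) = ((8985 - 5776) + 15130) + 61*(9/8) = (3209 + 15130) + 549/8 = 18339 + 549/8 = 147261/8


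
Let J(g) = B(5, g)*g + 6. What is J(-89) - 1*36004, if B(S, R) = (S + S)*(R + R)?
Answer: 122422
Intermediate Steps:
B(S, R) = 4*R*S (B(S, R) = (2*S)*(2*R) = 4*R*S)
J(g) = 6 + 20*g**2 (J(g) = (4*g*5)*g + 6 = (20*g)*g + 6 = 20*g**2 + 6 = 6 + 20*g**2)
J(-89) - 1*36004 = (6 + 20*(-89)**2) - 1*36004 = (6 + 20*7921) - 36004 = (6 + 158420) - 36004 = 158426 - 36004 = 122422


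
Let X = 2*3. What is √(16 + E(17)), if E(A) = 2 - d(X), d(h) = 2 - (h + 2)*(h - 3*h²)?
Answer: 20*I*√2 ≈ 28.284*I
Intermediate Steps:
X = 6
d(h) = 2 - (2 + h)*(h - 3*h²)
E(A) = -816 (E(A) = 2 - (2 - 2*6 + 3*6³ + 5*6²) = 2 - (2 - 12 + 3*216 + 5*36) = 2 - (2 - 12 + 648 + 180) = 2 - 1*818 = 2 - 818 = -816)
√(16 + E(17)) = √(16 - 816) = √(-800) = 20*I*√2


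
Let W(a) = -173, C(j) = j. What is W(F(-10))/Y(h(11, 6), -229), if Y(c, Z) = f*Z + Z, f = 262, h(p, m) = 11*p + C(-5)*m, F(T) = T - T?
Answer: 173/60227 ≈ 0.0028725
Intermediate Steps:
F(T) = 0
h(p, m) = -5*m + 11*p (h(p, m) = 11*p - 5*m = -5*m + 11*p)
Y(c, Z) = 263*Z (Y(c, Z) = 262*Z + Z = 263*Z)
W(F(-10))/Y(h(11, 6), -229) = -173/(263*(-229)) = -173/(-60227) = -173*(-1/60227) = 173/60227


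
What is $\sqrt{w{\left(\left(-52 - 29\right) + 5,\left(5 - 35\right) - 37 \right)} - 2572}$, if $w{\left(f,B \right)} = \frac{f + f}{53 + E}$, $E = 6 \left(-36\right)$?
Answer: $\frac{2 i \sqrt{17077673}}{163} \approx 50.706 i$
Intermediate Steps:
$E = -216$
$w{\left(f,B \right)} = - \frac{2 f}{163}$ ($w{\left(f,B \right)} = \frac{f + f}{53 - 216} = \frac{2 f}{-163} = 2 f \left(- \frac{1}{163}\right) = - \frac{2 f}{163}$)
$\sqrt{w{\left(\left(-52 - 29\right) + 5,\left(5 - 35\right) - 37 \right)} - 2572} = \sqrt{- \frac{2 \left(\left(-52 - 29\right) + 5\right)}{163} - 2572} = \sqrt{- \frac{2 \left(-81 + 5\right)}{163} - 2572} = \sqrt{\left(- \frac{2}{163}\right) \left(-76\right) - 2572} = \sqrt{\frac{152}{163} - 2572} = \sqrt{- \frac{419084}{163}} = \frac{2 i \sqrt{17077673}}{163}$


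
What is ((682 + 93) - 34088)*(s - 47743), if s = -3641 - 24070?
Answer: 2513599102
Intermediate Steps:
s = -27711
((682 + 93) - 34088)*(s - 47743) = ((682 + 93) - 34088)*(-27711 - 47743) = (775 - 34088)*(-75454) = -33313*(-75454) = 2513599102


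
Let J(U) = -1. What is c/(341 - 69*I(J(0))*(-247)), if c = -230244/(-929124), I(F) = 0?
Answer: 2741/3771801 ≈ 0.00072671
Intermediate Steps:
c = 2741/11061 (c = -230244*(-1/929124) = 2741/11061 ≈ 0.24781)
c/(341 - 69*I(J(0))*(-247)) = 2741/(11061*(341 - 69*0*(-247))) = 2741/(11061*(341 + 0*(-247))) = 2741/(11061*(341 + 0)) = (2741/11061)/341 = (2741/11061)*(1/341) = 2741/3771801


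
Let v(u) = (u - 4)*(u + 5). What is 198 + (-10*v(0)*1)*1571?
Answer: 314398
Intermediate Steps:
v(u) = (-4 + u)*(5 + u)
198 + (-10*v(0)*1)*1571 = 198 + (-10*(-20 + 0 + 0²)*1)*1571 = 198 + (-10*(-20 + 0 + 0)*1)*1571 = 198 + (-10*(-20)*1)*1571 = 198 + (200*1)*1571 = 198 + 200*1571 = 198 + 314200 = 314398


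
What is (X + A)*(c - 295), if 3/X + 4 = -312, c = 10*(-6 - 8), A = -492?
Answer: 67631625/316 ≈ 2.1402e+5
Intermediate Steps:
c = -140 (c = 10*(-14) = -140)
X = -3/316 (X = 3/(-4 - 312) = 3/(-316) = 3*(-1/316) = -3/316 ≈ -0.0094937)
(X + A)*(c - 295) = (-3/316 - 492)*(-140 - 295) = -155475/316*(-435) = 67631625/316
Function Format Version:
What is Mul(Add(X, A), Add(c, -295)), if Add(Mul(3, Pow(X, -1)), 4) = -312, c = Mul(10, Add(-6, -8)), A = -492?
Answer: Rational(67631625, 316) ≈ 2.1402e+5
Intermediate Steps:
c = -140 (c = Mul(10, -14) = -140)
X = Rational(-3, 316) (X = Mul(3, Pow(Add(-4, -312), -1)) = Mul(3, Pow(-316, -1)) = Mul(3, Rational(-1, 316)) = Rational(-3, 316) ≈ -0.0094937)
Mul(Add(X, A), Add(c, -295)) = Mul(Add(Rational(-3, 316), -492), Add(-140, -295)) = Mul(Rational(-155475, 316), -435) = Rational(67631625, 316)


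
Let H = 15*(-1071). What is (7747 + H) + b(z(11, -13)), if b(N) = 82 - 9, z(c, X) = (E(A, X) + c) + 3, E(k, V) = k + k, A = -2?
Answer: -8245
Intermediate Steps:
E(k, V) = 2*k
H = -16065
z(c, X) = -1 + c (z(c, X) = (2*(-2) + c) + 3 = (-4 + c) + 3 = -1 + c)
b(N) = 73
(7747 + H) + b(z(11, -13)) = (7747 - 16065) + 73 = -8318 + 73 = -8245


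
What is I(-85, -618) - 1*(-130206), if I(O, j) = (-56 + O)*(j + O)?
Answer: 229329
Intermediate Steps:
I(O, j) = (-56 + O)*(O + j)
I(-85, -618) - 1*(-130206) = ((-85)**2 - 56*(-85) - 56*(-618) - 85*(-618)) - 1*(-130206) = (7225 + 4760 + 34608 + 52530) + 130206 = 99123 + 130206 = 229329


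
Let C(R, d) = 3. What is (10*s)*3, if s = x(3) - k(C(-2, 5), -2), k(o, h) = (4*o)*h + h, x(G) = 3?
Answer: 870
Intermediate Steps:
k(o, h) = h + 4*h*o (k(o, h) = 4*h*o + h = h + 4*h*o)
s = 29 (s = 3 - (-2)*(1 + 4*3) = 3 - (-2)*(1 + 12) = 3 - (-2)*13 = 3 - 1*(-26) = 3 + 26 = 29)
(10*s)*3 = (10*29)*3 = 290*3 = 870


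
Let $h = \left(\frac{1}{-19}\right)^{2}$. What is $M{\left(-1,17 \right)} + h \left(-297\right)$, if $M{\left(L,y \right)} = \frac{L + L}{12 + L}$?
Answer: $- \frac{3989}{3971} \approx -1.0045$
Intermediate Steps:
$M{\left(L,y \right)} = \frac{2 L}{12 + L}$
$h = \frac{1}{361}$ ($h = \left(- \frac{1}{19}\right)^{2} = \frac{1}{361} \approx 0.0027701$)
$M{\left(-1,17 \right)} + h \left(-297\right) = 2 \left(-1\right) \frac{1}{12 - 1} + \frac{1}{361} \left(-297\right) = 2 \left(-1\right) \frac{1}{11} - \frac{297}{361} = - \frac{2}{11} - \frac{297}{361} = - \frac{3989}{3971}$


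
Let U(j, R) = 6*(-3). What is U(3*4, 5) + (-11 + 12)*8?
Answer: -10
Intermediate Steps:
U(j, R) = -18
U(3*4, 5) + (-11 + 12)*8 = -18 + (-11 + 12)*8 = -18 + 1*8 = -18 + 8 = -10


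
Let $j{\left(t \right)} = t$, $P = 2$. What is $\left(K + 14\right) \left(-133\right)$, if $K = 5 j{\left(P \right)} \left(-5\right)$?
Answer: $4788$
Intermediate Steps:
$K = -50$ ($K = 5 \cdot 2 \left(-5\right) = 10 \left(-5\right) = -50$)
$\left(K + 14\right) \left(-133\right) = \left(-50 + 14\right) \left(-133\right) = \left(-36\right) \left(-133\right) = 4788$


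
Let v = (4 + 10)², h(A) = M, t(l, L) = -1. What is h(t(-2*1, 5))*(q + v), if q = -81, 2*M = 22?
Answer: 1265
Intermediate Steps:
M = 11 (M = (½)*22 = 11)
h(A) = 11
v = 196 (v = 14² = 196)
h(t(-2*1, 5))*(q + v) = 11*(-81 + 196) = 11*115 = 1265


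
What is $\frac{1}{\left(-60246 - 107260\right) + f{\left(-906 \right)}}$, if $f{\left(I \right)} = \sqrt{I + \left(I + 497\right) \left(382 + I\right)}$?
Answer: $- \frac{83753}{14029023313} - \frac{\sqrt{213410}}{28058046626} \approx -5.9864 \cdot 10^{-6}$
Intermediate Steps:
$f{\left(I \right)} = \sqrt{I + \left(382 + I\right) \left(497 + I\right)}$ ($f{\left(I \right)} = \sqrt{I + \left(497 + I\right) \left(382 + I\right)} = \sqrt{I + \left(382 + I\right) \left(497 + I\right)}$)
$\frac{1}{\left(-60246 - 107260\right) + f{\left(-906 \right)}} = \frac{1}{\left(-60246 - 107260\right) + \sqrt{189854 + \left(-906\right)^{2} + 880 \left(-906\right)}} = \frac{1}{-167506 + \sqrt{189854 + 820836 - 797280}} = \frac{1}{-167506 + \sqrt{213410}}$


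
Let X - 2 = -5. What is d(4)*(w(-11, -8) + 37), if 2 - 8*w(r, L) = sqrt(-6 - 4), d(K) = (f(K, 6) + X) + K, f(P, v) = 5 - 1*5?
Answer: 149/4 - I*sqrt(10)/8 ≈ 37.25 - 0.39528*I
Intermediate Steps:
X = -3 (X = 2 - 5 = -3)
f(P, v) = 0 (f(P, v) = 5 - 5 = 0)
d(K) = -3 + K (d(K) = (0 - 3) + K = -3 + K)
w(r, L) = 1/4 - I*sqrt(10)/8 (w(r, L) = 1/4 - sqrt(-6 - 4)/8 = 1/4 - I*sqrt(10)/8)
d(4)*(w(-11, -8) + 37) = (-3 + 4)*((1/4 - I*sqrt(10)/8) + 37) = 1*(149/4 - I*sqrt(10)/8) = 149/4 - I*sqrt(10)/8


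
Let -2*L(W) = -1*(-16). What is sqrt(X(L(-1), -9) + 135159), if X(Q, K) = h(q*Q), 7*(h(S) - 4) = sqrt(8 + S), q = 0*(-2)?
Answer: sqrt(6622987 + 14*sqrt(2))/7 ≈ 367.65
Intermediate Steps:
q = 0
L(W) = -8 (L(W) = -(-1)*(-16)/2 = -1/2*16 = -8)
h(S) = 4 + sqrt(8 + S)/7
X(Q, K) = 4 + 2*sqrt(2)/7 (X(Q, K) = 4 + sqrt(8 + 0*Q)/7 = 4 + sqrt(8 + 0)/7 = 4 + sqrt(8)/7 = 4 + (2*sqrt(2))/7 = 4 + 2*sqrt(2)/7)
sqrt(X(L(-1), -9) + 135159) = sqrt((4 + 2*sqrt(2)/7) + 135159) = sqrt(135163 + 2*sqrt(2)/7)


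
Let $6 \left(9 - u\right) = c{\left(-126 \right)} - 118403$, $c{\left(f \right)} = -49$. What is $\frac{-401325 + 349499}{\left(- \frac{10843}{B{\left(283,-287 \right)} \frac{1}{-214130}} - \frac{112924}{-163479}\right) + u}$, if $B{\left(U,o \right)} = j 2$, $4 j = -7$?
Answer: $\frac{8472462654}{108444610133807} \approx 7.8127 \cdot 10^{-5}$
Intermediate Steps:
$j = - \frac{7}{4}$ ($j = \frac{1}{4} \left(-7\right) = - \frac{7}{4} \approx -1.75$)
$B{\left(U,o \right)} = - \frac{7}{2}$ ($B{\left(U,o \right)} = \left(- \frac{7}{4}\right) 2 = - \frac{7}{2}$)
$u = 19751$ ($u = 9 - \frac{-49 - 118403}{6} = 9 - -19742 = 9 + 19742 = 19751$)
$\frac{-401325 + 349499}{\left(- \frac{10843}{B{\left(283,-287 \right)} \frac{1}{-214130}} - \frac{112924}{-163479}\right) + u} = \frac{-401325 + 349499}{\left(- \frac{10843}{\left(- \frac{7}{2}\right) \frac{1}{-214130}} - \frac{112924}{-163479}\right) + 19751} = - \frac{51826}{\left(- \frac{10843}{\left(- \frac{7}{2}\right) \left(- \frac{1}{214130}\right)} - - \frac{112924}{163479}\right) + 19751} = - \frac{51826}{\left(- 10843 \frac{1}{\frac{1}{61180}} + \frac{112924}{163479}\right) + 19751} = - \frac{51826}{\left(\left(-10843\right) 61180 + \frac{112924}{163479}\right) + 19751} = - \frac{51826}{\left(-663374740 + \frac{112924}{163479}\right) + 19751} = - \frac{51826}{- \frac{108447839007536}{163479} + 19751} = - \frac{51826}{- \frac{108444610133807}{163479}} = \left(-51826\right) \left(- \frac{163479}{108444610133807}\right) = \frac{8472462654}{108444610133807}$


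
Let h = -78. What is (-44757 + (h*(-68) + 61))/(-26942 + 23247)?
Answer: 39392/3695 ≈ 10.661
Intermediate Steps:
(-44757 + (h*(-68) + 61))/(-26942 + 23247) = (-44757 + (-78*(-68) + 61))/(-26942 + 23247) = (-44757 + (5304 + 61))/(-3695) = (-44757 + 5365)*(-1/3695) = -39392*(-1/3695) = 39392/3695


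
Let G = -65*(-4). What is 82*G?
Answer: 21320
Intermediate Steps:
G = 260
82*G = 82*260 = 21320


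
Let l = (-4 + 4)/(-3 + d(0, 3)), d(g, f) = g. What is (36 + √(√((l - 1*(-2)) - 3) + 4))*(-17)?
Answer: -612 - 17*√(4 + I) ≈ -646.26 - 4.2177*I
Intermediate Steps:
l = 0 (l = (-4 + 4)/(-3 + 0) = 0/(-3) = 0*(-⅓) = 0)
(36 + √(√((l - 1*(-2)) - 3) + 4))*(-17) = (36 + √(√((0 - 1*(-2)) - 3) + 4))*(-17) = (36 + √(√((0 + 2) - 3) + 4))*(-17) = (36 + √(√(2 - 3) + 4))*(-17) = (36 + √(√(-1) + 4))*(-17) = (36 + √(I + 4))*(-17) = (36 + √(4 + I))*(-17) = -612 - 17*√(4 + I)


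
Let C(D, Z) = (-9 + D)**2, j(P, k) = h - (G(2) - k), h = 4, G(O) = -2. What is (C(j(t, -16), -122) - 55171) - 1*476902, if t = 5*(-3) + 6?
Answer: -531712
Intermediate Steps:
t = -9 (t = -15 + 6 = -9)
j(P, k) = 6 + k (j(P, k) = 4 - (-2 - k) = 4 + (2 + k) = 6 + k)
(C(j(t, -16), -122) - 55171) - 1*476902 = ((-9 + (6 - 16))**2 - 55171) - 1*476902 = ((-9 - 10)**2 - 55171) - 476902 = ((-19)**2 - 55171) - 476902 = (361 - 55171) - 476902 = -54810 - 476902 = -531712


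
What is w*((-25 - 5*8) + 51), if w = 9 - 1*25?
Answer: 224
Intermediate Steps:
w = -16 (w = 9 - 25 = -16)
w*((-25 - 5*8) + 51) = -16*((-25 - 5*8) + 51) = -16*((-25 - 40) + 51) = -16*(-65 + 51) = -16*(-14) = 224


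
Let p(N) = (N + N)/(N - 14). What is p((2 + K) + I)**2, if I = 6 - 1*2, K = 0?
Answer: 9/4 ≈ 2.2500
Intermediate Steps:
I = 4 (I = 6 - 2 = 4)
p(N) = 2*N/(-14 + N) (p(N) = (2*N)/(-14 + N) = 2*N/(-14 + N))
p((2 + K) + I)**2 = (2*((2 + 0) + 4)/(-14 + ((2 + 0) + 4)))**2 = (2*(2 + 4)/(-14 + (2 + 4)))**2 = (2*6/(-14 + 6))**2 = (2*6/(-8))**2 = (2*6*(-1/8))**2 = (-3/2)**2 = 9/4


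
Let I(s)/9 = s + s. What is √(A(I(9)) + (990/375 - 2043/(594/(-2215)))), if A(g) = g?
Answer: √847557546/330 ≈ 88.221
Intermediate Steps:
I(s) = 18*s (I(s) = 9*(s + s) = 9*(2*s) = 18*s)
√(A(I(9)) + (990/375 - 2043/(594/(-2215)))) = √(18*9 + (990/375 - 2043/(594/(-2215)))) = √(162 + (990*(1/375) - 2043/(594*(-1/2215)))) = √(162 + (66/25 - 2043/(-594/2215))) = √(162 + (66/25 - 2043*(-2215/594))) = √(162 + (66/25 + 502805/66)) = √(162 + 12574481/1650) = √(12841781/1650) = √847557546/330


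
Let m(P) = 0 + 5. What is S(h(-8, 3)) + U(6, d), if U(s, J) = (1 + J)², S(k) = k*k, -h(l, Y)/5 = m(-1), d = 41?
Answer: 2389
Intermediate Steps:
m(P) = 5
h(l, Y) = -25 (h(l, Y) = -5*5 = -25)
S(k) = k²
S(h(-8, 3)) + U(6, d) = (-25)² + (1 + 41)² = 625 + 42² = 625 + 1764 = 2389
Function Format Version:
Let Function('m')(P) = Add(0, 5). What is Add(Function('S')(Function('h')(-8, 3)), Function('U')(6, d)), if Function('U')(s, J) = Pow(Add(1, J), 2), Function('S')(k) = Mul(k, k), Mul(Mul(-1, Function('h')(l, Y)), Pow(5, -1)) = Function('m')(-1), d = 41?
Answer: 2389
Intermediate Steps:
Function('m')(P) = 5
Function('h')(l, Y) = -25 (Function('h')(l, Y) = Mul(-5, 5) = -25)
Function('S')(k) = Pow(k, 2)
Add(Function('S')(Function('h')(-8, 3)), Function('U')(6, d)) = Add(Pow(-25, 2), Pow(Add(1, 41), 2)) = Add(625, Pow(42, 2)) = Add(625, 1764) = 2389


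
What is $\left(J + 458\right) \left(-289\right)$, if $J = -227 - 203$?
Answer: $-8092$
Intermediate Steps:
$J = -430$ ($J = -227 - 203 = -430$)
$\left(J + 458\right) \left(-289\right) = \left(-430 + 458\right) \left(-289\right) = 28 \left(-289\right) = -8092$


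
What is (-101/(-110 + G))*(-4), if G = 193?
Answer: 404/83 ≈ 4.8675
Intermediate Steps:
(-101/(-110 + G))*(-4) = (-101/(-110 + 193))*(-4) = (-101/83)*(-4) = ((1/83)*(-101))*(-4) = -101/83*(-4) = 404/83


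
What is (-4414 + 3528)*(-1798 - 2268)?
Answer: 3602476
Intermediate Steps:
(-4414 + 3528)*(-1798 - 2268) = -886*(-4066) = 3602476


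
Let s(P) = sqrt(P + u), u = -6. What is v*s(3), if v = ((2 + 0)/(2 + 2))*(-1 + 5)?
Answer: 2*I*sqrt(3) ≈ 3.4641*I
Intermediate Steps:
s(P) = sqrt(-6 + P) (s(P) = sqrt(P - 6) = sqrt(-6 + P))
v = 2 (v = (2/4)*4 = (2*(1/4))*4 = (1/2)*4 = 2)
v*s(3) = 2*sqrt(-6 + 3) = 2*sqrt(-3) = 2*(I*sqrt(3)) = 2*I*sqrt(3)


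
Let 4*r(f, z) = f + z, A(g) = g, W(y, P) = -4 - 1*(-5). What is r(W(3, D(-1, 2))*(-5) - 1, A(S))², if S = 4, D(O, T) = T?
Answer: ¼ ≈ 0.25000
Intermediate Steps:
W(y, P) = 1 (W(y, P) = -4 + 5 = 1)
r(f, z) = f/4 + z/4 (r(f, z) = (f + z)/4 = f/4 + z/4)
r(W(3, D(-1, 2))*(-5) - 1, A(S))² = ((1*(-5) - 1)/4 + (¼)*4)² = ((-5 - 1)/4 + 1)² = ((¼)*(-6) + 1)² = (-3/2 + 1)² = (-½)² = ¼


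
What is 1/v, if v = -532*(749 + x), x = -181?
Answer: -1/302176 ≈ -3.3093e-6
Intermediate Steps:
v = -302176 (v = -532*(749 - 181) = -532*568 = -302176)
1/v = 1/(-302176) = -1/302176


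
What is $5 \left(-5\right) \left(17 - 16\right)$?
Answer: $-25$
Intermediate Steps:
$5 \left(-5\right) \left(17 - 16\right) = - 25 \left(17 - 16\right) = \left(-25\right) 1 = -25$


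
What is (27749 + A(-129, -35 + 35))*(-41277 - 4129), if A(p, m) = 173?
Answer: -1267826332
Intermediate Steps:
(27749 + A(-129, -35 + 35))*(-41277 - 4129) = (27749 + 173)*(-41277 - 4129) = 27922*(-45406) = -1267826332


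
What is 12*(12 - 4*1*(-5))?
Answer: 384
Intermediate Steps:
12*(12 - 4*1*(-5)) = 12*(12 - 4*(-5)) = 12*(12 + 20) = 12*32 = 384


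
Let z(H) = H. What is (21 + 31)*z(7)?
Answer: 364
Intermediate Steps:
(21 + 31)*z(7) = (21 + 31)*7 = 52*7 = 364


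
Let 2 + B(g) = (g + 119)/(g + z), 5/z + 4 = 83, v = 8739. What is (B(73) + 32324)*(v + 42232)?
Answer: 792504549766/481 ≈ 1.6476e+9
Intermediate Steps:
z = 5/79 (z = 5/(-4 + 83) = 5/79 ≈ 0.063291)
B(g) = -2 + (119 + g)/(5/79 + g) (B(g) = -2 + (g + 119)/(g + 5/79) = -2 + (119 + g)/(5/79 + g))
(B(73) + 32324)*(v + 42232) = ((9391 - 79*73)/(5 + 79*73) + 32324)*(8739 + 42232) = ((9391 - 5767)/(5 + 5767) + 32324)*50971 = (3624/5772 + 32324)*50971 = ((1/5772)*3624 + 32324)*50971 = (302/481 + 32324)*50971 = (15548146/481)*50971 = 792504549766/481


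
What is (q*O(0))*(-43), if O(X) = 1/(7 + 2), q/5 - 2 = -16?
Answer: 3010/9 ≈ 334.44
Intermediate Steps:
q = -70 (q = 10 + 5*(-16) = 10 - 80 = -70)
O(X) = ⅑ (O(X) = 1/9 = ⅑)
(q*O(0))*(-43) = -70*⅑*(-43) = -70/9*(-43) = 3010/9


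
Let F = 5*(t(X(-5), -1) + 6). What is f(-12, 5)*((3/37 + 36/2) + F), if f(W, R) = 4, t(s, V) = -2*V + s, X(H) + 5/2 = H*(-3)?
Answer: 17846/37 ≈ 482.32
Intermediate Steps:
X(H) = -5/2 - 3*H (X(H) = -5/2 + H*(-3) = -5/2 - 3*H)
t(s, V) = s - 2*V
F = 205/2 (F = 5*(((-5/2 - 3*(-5)) - 2*(-1)) + 6) = 5*(((-5/2 + 15) + 2) + 6) = 5*((25/2 + 2) + 6) = 5*(29/2 + 6) = 5*(41/2) = 205/2 ≈ 102.50)
f(-12, 5)*((3/37 + 36/2) + F) = 4*((3/37 + 36/2) + 205/2) = 4*((3*(1/37) + 36*(1/2)) + 205/2) = 4*((3/37 + 18) + 205/2) = 4*(669/37 + 205/2) = 4*(8923/74) = 17846/37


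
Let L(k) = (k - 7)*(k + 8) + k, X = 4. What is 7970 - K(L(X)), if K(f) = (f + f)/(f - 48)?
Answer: 39846/5 ≈ 7969.2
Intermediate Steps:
L(k) = k + (-7 + k)*(8 + k) (L(k) = (-7 + k)*(8 + k) + k = k + (-7 + k)*(8 + k))
K(f) = 2*f/(-48 + f) (K(f) = (2*f)/(-48 + f) = 2*f/(-48 + f))
7970 - K(L(X)) = 7970 - 2*(-56 + 4² + 2*4)/(-48 + (-56 + 4² + 2*4)) = 7970 - 2*(-56 + 16 + 8)/(-48 + (-56 + 16 + 8)) = 7970 - 2*(-32)/(-48 - 32) = 7970 - 2*(-32)/(-80) = 7970 - 2*(-32)*(-1)/80 = 7970 - 1*⅘ = 7970 - ⅘ = 39846/5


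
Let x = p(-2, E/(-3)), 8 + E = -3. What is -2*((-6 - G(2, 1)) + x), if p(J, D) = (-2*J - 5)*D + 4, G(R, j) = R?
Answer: 46/3 ≈ 15.333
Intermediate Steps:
E = -11 (E = -8 - 3 = -11)
p(J, D) = 4 + D*(-5 - 2*J) (p(J, D) = (-5 - 2*J)*D + 4 = D*(-5 - 2*J) + 4 = 4 + D*(-5 - 2*J))
x = ⅓ (x = 4 - (-55)/(-3) - 2*(-11/(-3))*(-2) = 4 - (-55)*(-1)/3 - 2*(-11*(-⅓))*(-2) = 4 - 5*11/3 - 2*11/3*(-2) = 4 - 55/3 + 44/3 = ⅓ ≈ 0.33333)
-2*((-6 - G(2, 1)) + x) = -2*((-6 - 1*2) + ⅓) = -2*((-6 - 2) + ⅓) = -2*(-8 + ⅓) = -2*(-23/3) = 46/3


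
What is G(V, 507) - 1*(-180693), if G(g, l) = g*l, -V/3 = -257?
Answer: 571590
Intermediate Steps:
V = 771 (V = -3*(-257) = 771)
G(V, 507) - 1*(-180693) = 771*507 - 1*(-180693) = 390897 + 180693 = 571590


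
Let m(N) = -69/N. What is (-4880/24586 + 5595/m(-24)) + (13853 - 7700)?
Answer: 2289871627/282739 ≈ 8098.9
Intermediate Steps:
(-4880/24586 + 5595/m(-24)) + (13853 - 7700) = (-4880/24586 + 5595/((-69/(-24)))) + (13853 - 7700) = (-4880*1/24586 + 5595/((-69*(-1/24)))) + 6153 = (-2440/12293 + 5595/(23/8)) + 6153 = (-2440/12293 + 5595*(8/23)) + 6153 = (-2440/12293 + 44760/23) + 6153 = 550178560/282739 + 6153 = 2289871627/282739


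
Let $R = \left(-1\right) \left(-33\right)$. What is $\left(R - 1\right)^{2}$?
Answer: $1024$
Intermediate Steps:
$R = 33$
$\left(R - 1\right)^{2} = \left(33 - 1\right)^{2} = 32^{2} = 1024$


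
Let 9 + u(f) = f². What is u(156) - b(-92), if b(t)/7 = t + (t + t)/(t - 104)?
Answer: 174751/7 ≈ 24964.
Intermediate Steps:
u(f) = -9 + f²
b(t) = 7*t + 14*t/(-104 + t) (b(t) = 7*(t + (t + t)/(t - 104)) = 7*(t + (2*t)/(-104 + t)) = 7*(t + 2*t/(-104 + t)) = 7*t + 14*t/(-104 + t))
u(156) - b(-92) = (-9 + 156²) - 7*(-92)*(-102 - 92)/(-104 - 92) = (-9 + 24336) - 7*(-92)*(-194)/(-196) = 24327 - 7*(-92)*(-1)*(-194)/196 = 24327 - 1*(-4462/7) = 24327 + 4462/7 = 174751/7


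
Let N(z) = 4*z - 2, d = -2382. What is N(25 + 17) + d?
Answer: -2216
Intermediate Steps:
N(z) = -2 + 4*z
N(25 + 17) + d = (-2 + 4*(25 + 17)) - 2382 = (-2 + 4*42) - 2382 = (-2 + 168) - 2382 = 166 - 2382 = -2216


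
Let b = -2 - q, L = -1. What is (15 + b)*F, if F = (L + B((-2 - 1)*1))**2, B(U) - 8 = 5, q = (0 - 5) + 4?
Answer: 2016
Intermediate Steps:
q = -1 (q = -5 + 4 = -1)
B(U) = 13 (B(U) = 8 + 5 = 13)
F = 144 (F = (-1 + 13)**2 = 12**2 = 144)
b = -1 (b = -2 - 1*(-1) = -2 + 1 = -1)
(15 + b)*F = (15 - 1)*144 = 14*144 = 2016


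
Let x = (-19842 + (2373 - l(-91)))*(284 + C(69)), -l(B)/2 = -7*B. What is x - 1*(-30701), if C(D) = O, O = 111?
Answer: -6366324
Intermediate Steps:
l(B) = 14*B (l(B) = -(-14)*B = 14*B)
C(D) = 111
x = -6397025 (x = (-19842 + (2373 - 14*(-91)))*(284 + 111) = (-19842 + (2373 - 1*(-1274)))*395 = (-19842 + (2373 + 1274))*395 = (-19842 + 3647)*395 = -16195*395 = -6397025)
x - 1*(-30701) = -6397025 - 1*(-30701) = -6397025 + 30701 = -6366324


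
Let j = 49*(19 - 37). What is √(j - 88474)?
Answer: 2*I*√22339 ≈ 298.92*I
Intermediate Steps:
j = -882 (j = 49*(-18) = -882)
√(j - 88474) = √(-882 - 88474) = √(-89356) = 2*I*√22339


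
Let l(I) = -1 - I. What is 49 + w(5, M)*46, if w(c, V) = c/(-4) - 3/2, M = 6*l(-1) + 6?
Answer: -155/2 ≈ -77.500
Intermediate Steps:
M = 6 (M = 6*(-1 - 1*(-1)) + 6 = 6*(-1 + 1) + 6 = 6*0 + 6 = 0 + 6 = 6)
w(c, V) = -3/2 - c/4 (w(c, V) = c*(-¼) - 3*½ = -c/4 - 3/2 = -3/2 - c/4)
49 + w(5, M)*46 = 49 + (-3/2 - ¼*5)*46 = 49 + (-3/2 - 5/4)*46 = 49 - 11/4*46 = 49 - 253/2 = -155/2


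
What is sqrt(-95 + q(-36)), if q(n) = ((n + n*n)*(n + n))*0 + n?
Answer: I*sqrt(131) ≈ 11.446*I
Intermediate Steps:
q(n) = n (q(n) = ((n + n**2)*(2*n))*0 + n = (2*n*(n + n**2))*0 + n = 0 + n = n)
sqrt(-95 + q(-36)) = sqrt(-95 - 36) = sqrt(-131) = I*sqrt(131)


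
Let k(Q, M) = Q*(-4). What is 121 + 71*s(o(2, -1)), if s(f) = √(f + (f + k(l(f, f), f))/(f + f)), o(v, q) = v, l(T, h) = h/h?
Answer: 121 + 71*√6/2 ≈ 207.96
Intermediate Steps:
l(T, h) = 1
k(Q, M) = -4*Q
s(f) = √(f + (-4 + f)/(2*f)) (s(f) = √(f + (f - 4*1)/(f + f)) = √(f + (f - 4)/((2*f))) = √(f + (-4 + f)*(1/(2*f))) = √(f + (-4 + f)/(2*f)))
121 + 71*s(o(2, -1)) = 121 + 71*(√(2 - 8/2 + 4*2)/2) = 121 + 71*(√(2 - 8*½ + 8)/2) = 121 + 71*(√(2 - 4 + 8)/2) = 121 + 71*(√6/2) = 121 + 71*√6/2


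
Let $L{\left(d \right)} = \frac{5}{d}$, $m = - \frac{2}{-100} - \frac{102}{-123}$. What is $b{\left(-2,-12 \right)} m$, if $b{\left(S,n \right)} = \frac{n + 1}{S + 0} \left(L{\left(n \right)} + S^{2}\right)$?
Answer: $\frac{823493}{49200} \approx 16.738$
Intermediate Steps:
$m = \frac{1741}{2050}$ ($m = \left(-2\right) \left(- \frac{1}{100}\right) - - \frac{34}{41} = \frac{1}{50} + \frac{34}{41} = \frac{1741}{2050} \approx 0.84927$)
$b{\left(S,n \right)} = \frac{\left(1 + n\right) \left(S^{2} + \frac{5}{n}\right)}{S}$ ($b{\left(S,n \right)} = \frac{n + 1}{S + 0} \left(\frac{5}{n} + S^{2}\right) = \frac{1 + n}{S} \left(S^{2} + \frac{5}{n}\right) = \frac{\left(1 + n\right) \left(S^{2} + \frac{5}{n}\right)}{S}$)
$b{\left(-2,-12 \right)} m = \left(-2 + \frac{5}{-2} - -24 + \frac{5}{\left(-2\right) \left(-12\right)}\right) \frac{1741}{2050} = \left(-2 + 5 \left(- \frac{1}{2}\right) + 24 + 5 \left(- \frac{1}{2}\right) \left(- \frac{1}{12}\right)\right) \frac{1741}{2050} = \left(-2 - \frac{5}{2} + 24 + \frac{5}{24}\right) \frac{1741}{2050} = \frac{473}{24} \cdot \frac{1741}{2050} = \frac{823493}{49200}$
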